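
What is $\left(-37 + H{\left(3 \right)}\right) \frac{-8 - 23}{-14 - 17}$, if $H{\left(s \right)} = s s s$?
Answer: $-10$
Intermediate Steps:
$H{\left(s \right)} = s^{3}$ ($H{\left(s \right)} = s^{2} s = s^{3}$)
$\left(-37 + H{\left(3 \right)}\right) \frac{-8 - 23}{-14 - 17} = \left(-37 + 3^{3}\right) \frac{-8 - 23}{-14 - 17} = \left(-37 + 27\right) \left(- \frac{31}{-31}\right) = - 10 \left(\left(-31\right) \left(- \frac{1}{31}\right)\right) = \left(-10\right) 1 = -10$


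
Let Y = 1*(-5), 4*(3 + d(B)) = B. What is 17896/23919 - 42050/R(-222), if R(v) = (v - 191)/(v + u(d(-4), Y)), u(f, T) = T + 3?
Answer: -32184350536/1411221 ≈ -22806.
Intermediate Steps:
d(B) = -3 + B/4
Y = -5
u(f, T) = 3 + T
R(v) = (-191 + v)/(-2 + v) (R(v) = (v - 191)/(v + (3 - 5)) = (-191 + v)/(v - 2) = (-191 + v)/(-2 + v))
17896/23919 - 42050/R(-222) = 17896/23919 - 42050*(-2 - 222)/(-191 - 222) = 17896*(1/23919) - 42050/(-413/(-224)) = 17896/23919 - 42050/((-1/224*(-413))) = 17896/23919 - 42050/59/32 = 17896/23919 - 42050*32/59 = 17896/23919 - 1345600/59 = -32184350536/1411221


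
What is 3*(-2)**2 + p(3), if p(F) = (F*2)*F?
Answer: 30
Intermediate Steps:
p(F) = 2*F**2 (p(F) = (2*F)*F = 2*F**2)
3*(-2)**2 + p(3) = 3*(-2)**2 + 2*3**2 = 3*4 + 2*9 = 12 + 18 = 30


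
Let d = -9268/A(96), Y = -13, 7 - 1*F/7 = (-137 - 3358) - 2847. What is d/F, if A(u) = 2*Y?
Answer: 662/82537 ≈ 0.0080206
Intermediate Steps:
F = 44443 (F = 49 - 7*((-137 - 3358) - 2847) = 49 - 7*(-3495 - 2847) = 49 - 7*(-6342) = 49 + 44394 = 44443)
A(u) = -26 (A(u) = 2*(-13) = -26)
d = 4634/13 (d = -9268/(-26) = -9268*(-1/26) = 4634/13 ≈ 356.46)
d/F = (4634/13)/44443 = (4634/13)*(1/44443) = 662/82537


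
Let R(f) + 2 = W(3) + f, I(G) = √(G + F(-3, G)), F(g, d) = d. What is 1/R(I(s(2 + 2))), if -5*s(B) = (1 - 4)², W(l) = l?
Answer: 5/23 - 3*I*√10/23 ≈ 0.21739 - 0.41247*I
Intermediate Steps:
s(B) = -9/5 (s(B) = -(1 - 4)²/5 = -⅕*(-3)² = -⅕*9 = -9/5)
I(G) = √2*√G (I(G) = √(G + G) = √(2*G) = √2*√G)
R(f) = 1 + f (R(f) = -2 + (3 + f) = 1 + f)
1/R(I(s(2 + 2))) = 1/(1 + √2*√(-9/5)) = 1/(1 + √2*(3*I*√5/5)) = 1/(1 + 3*I*√10/5)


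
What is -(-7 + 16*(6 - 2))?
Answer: -57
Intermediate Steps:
-(-7 + 16*(6 - 2)) = -(-7 + 16*4) = -(-7 + 64) = -1*57 = -57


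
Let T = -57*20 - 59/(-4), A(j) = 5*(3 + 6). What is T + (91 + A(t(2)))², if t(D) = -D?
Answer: 69483/4 ≈ 17371.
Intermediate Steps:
A(j) = 45 (A(j) = 5*9 = 45)
T = -4501/4 (T = -1140 - 59*(-¼) = -1140 + 59/4 = -4501/4 ≈ -1125.3)
T + (91 + A(t(2)))² = -4501/4 + (91 + 45)² = -4501/4 + 136² = -4501/4 + 18496 = 69483/4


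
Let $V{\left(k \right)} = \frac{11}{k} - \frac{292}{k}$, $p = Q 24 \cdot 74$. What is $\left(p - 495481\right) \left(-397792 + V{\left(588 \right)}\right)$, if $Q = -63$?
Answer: $\frac{20294972838359}{84} \approx 2.4161 \cdot 10^{11}$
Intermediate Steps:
$p = -111888$ ($p = \left(-63\right) 24 \cdot 74 = \left(-1512\right) 74 = -111888$)
$V{\left(k \right)} = - \frac{281}{k}$
$\left(p - 495481\right) \left(-397792 + V{\left(588 \right)}\right) = \left(-111888 - 495481\right) \left(-397792 - \frac{281}{588}\right) = - 607369 \left(-397792 - \frac{281}{588}\right) = \left(-607369\right) \left(- \frac{233901977}{588}\right) = \frac{20294972838359}{84}$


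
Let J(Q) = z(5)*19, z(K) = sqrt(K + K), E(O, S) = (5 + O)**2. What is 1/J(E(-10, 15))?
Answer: sqrt(10)/190 ≈ 0.016644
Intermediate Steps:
z(K) = sqrt(2)*sqrt(K) (z(K) = sqrt(2*K) = sqrt(2)*sqrt(K))
J(Q) = 19*sqrt(10) (J(Q) = (sqrt(2)*sqrt(5))*19 = sqrt(10)*19 = 19*sqrt(10))
1/J(E(-10, 15)) = 1/(19*sqrt(10)) = sqrt(10)/190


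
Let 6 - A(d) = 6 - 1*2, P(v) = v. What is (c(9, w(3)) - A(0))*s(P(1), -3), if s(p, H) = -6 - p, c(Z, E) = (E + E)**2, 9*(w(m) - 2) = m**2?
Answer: -238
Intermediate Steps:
w(m) = 2 + m**2/9
c(Z, E) = 4*E**2 (c(Z, E) = (2*E)**2 = 4*E**2)
A(d) = 2 (A(d) = 6 - (6 - 1*2) = 6 - (6 - 2) = 6 - 1*4 = 6 - 4 = 2)
(c(9, w(3)) - A(0))*s(P(1), -3) = (4*(2 + (1/9)*3**2)**2 - 1*2)*(-6 - 1*1) = (4*(2 + (1/9)*9)**2 - 2)*(-6 - 1) = (4*(2 + 1)**2 - 2)*(-7) = (4*3**2 - 2)*(-7) = (4*9 - 2)*(-7) = (36 - 2)*(-7) = 34*(-7) = -238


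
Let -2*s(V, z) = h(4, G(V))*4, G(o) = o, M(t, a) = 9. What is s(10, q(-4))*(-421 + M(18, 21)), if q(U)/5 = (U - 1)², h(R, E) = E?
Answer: 8240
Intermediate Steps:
q(U) = 5*(-1 + U)² (q(U) = 5*(U - 1)² = 5*(-1 + U)²)
s(V, z) = -2*V (s(V, z) = -V*4/2 = -2*V)
s(10, q(-4))*(-421 + M(18, 21)) = (-2*10)*(-421 + 9) = -20*(-412) = 8240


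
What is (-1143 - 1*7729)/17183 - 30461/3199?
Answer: -551792891/54968417 ≈ -10.038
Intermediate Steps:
(-1143 - 1*7729)/17183 - 30461/3199 = (-1143 - 7729)*(1/17183) - 30461*1/3199 = -8872*1/17183 - 30461/3199 = -8872/17183 - 30461/3199 = -551792891/54968417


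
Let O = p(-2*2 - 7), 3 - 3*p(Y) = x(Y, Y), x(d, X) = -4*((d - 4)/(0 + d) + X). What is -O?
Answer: 391/33 ≈ 11.848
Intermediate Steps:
x(d, X) = -4*X - 4*(-4 + d)/d (x(d, X) = -4*((-4 + d)/d + X) = -4*(X + (-4 + d)/d) = -4*X - 4*(-4 + d)/d)
p(Y) = 7/3 - 16/(3*Y) + 4*Y/3 (p(Y) = 1 - (-4 - 4*Y + 16/Y)/3 = 1 + (4/3 - 16/(3*Y) + 4*Y/3) = 7/3 - 16/(3*Y) + 4*Y/3)
O = -391/33 (O = (-16 + 4*(-2*2 - 7)² + 7*(-2*2 - 7))/(3*(-2*2 - 7)) = (-16 + 4*(-4 - 7)² + 7*(-4 - 7))/(3*(-4 - 7)) = (⅓)*(-16 + 4*(-11)² + 7*(-11))/(-11) = (⅓)*(-1/11)*(-16 + 4*121 - 77) = (⅓)*(-1/11)*(-16 + 484 - 77) = (⅓)*(-1/11)*391 = -391/33 ≈ -11.848)
-O = -1*(-391/33) = 391/33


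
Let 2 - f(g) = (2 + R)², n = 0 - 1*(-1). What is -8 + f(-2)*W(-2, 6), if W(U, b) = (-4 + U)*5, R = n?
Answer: 202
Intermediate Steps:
n = 1 (n = 0 + 1 = 1)
R = 1
W(U, b) = -20 + 5*U
f(g) = -7 (f(g) = 2 - (2 + 1)² = 2 - 1*3² = 2 - 1*9 = 2 - 9 = -7)
-8 + f(-2)*W(-2, 6) = -8 - 7*(-20 + 5*(-2)) = -8 - 7*(-20 - 10) = -8 - 7*(-30) = -8 + 210 = 202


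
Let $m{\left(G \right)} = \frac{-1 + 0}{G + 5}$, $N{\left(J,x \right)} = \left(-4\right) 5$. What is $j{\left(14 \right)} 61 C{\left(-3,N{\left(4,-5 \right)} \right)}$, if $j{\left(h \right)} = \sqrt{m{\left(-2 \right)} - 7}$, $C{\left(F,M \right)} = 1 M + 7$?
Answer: $- \frac{793 i \sqrt{66}}{3} \approx - 2147.5 i$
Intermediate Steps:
$N{\left(J,x \right)} = -20$
$m{\left(G \right)} = - \frac{1}{5 + G}$
$C{\left(F,M \right)} = 7 + M$ ($C{\left(F,M \right)} = M + 7 = 7 + M$)
$j{\left(h \right)} = \frac{i \sqrt{66}}{3}$ ($j{\left(h \right)} = \sqrt{- \frac{1}{5 - 2} - 7} = \sqrt{- \frac{1}{3} - 7} = \sqrt{- \frac{22}{3}} = \frac{i \sqrt{66}}{3}$)
$j{\left(14 \right)} 61 C{\left(-3,N{\left(4,-5 \right)} \right)} = \frac{i \sqrt{66}}{3} \cdot 61 \left(7 - 20\right) = \frac{61 i \sqrt{66}}{3} \left(-13\right) = - \frac{793 i \sqrt{66}}{3}$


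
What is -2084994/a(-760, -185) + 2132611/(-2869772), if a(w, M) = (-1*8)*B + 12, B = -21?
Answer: -166217813093/14348860 ≈ -11584.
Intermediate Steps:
a(w, M) = 180 (a(w, M) = -1*8*(-21) + 12 = -8*(-21) + 12 = 168 + 12 = 180)
-2084994/a(-760, -185) + 2132611/(-2869772) = -2084994/180 + 2132611/(-2869772) = -2084994*1/180 + 2132611*(-1/2869772) = -115833/10 - 2132611/2869772 = -166217813093/14348860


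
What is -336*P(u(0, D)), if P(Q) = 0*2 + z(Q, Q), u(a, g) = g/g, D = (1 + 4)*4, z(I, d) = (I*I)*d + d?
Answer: -672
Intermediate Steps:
z(I, d) = d + d*I**2 (z(I, d) = I**2*d + d = d*I**2 + d = d + d*I**2)
D = 20 (D = 5*4 = 20)
u(a, g) = 1
P(Q) = Q*(1 + Q**2) (P(Q) = 0*2 + Q*(1 + Q**2) = 0 + Q*(1 + Q**2) = Q*(1 + Q**2))
-336*P(u(0, D)) = -336*(1 + 1**3) = -336*(1 + 1) = -336*2 = -672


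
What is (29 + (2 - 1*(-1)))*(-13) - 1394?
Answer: -1810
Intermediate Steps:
(29 + (2 - 1*(-1)))*(-13) - 1394 = (29 + (2 + 1))*(-13) - 1394 = (29 + 3)*(-13) - 1394 = 32*(-13) - 1394 = -416 - 1394 = -1810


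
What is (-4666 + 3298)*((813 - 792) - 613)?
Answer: 809856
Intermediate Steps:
(-4666 + 3298)*((813 - 792) - 613) = -1368*(21 - 613) = -1368*(-592) = 809856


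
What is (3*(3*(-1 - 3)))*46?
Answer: -1656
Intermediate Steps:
(3*(3*(-1 - 3)))*46 = (3*(3*(-4)))*46 = (3*(-12))*46 = -36*46 = -1656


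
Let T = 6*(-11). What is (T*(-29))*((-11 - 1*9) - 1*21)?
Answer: -78474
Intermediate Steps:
T = -66
(T*(-29))*((-11 - 1*9) - 1*21) = (-66*(-29))*((-11 - 1*9) - 1*21) = 1914*((-11 - 9) - 21) = 1914*(-20 - 21) = 1914*(-41) = -78474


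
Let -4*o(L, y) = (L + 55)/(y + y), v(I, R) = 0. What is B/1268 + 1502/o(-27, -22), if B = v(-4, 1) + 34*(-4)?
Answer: 20949658/2219 ≈ 9441.0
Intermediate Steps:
o(L, y) = -(55 + L)/(8*y) (o(L, y) = -(L + 55)/(4*(y + y)) = -(55 + L)/(4*(2*y)) = -(55 + L)*1/(2*y)/4 = -(55 + L)/(8*y))
B = -136 (B = 0 + 34*(-4) = 0 - 136 = -136)
B/1268 + 1502/o(-27, -22) = -136/1268 + 1502/(((⅛)*(-55 - 1*(-27))/(-22))) = -136*1/1268 + 1502/(((⅛)*(-1/22)*(-55 + 27))) = -34/317 + 1502/(((⅛)*(-1/22)*(-28))) = -34/317 + 1502/(7/44) = -34/317 + 1502*(44/7) = -34/317 + 66088/7 = 20949658/2219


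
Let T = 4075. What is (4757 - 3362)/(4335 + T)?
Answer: 279/1682 ≈ 0.16587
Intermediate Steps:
(4757 - 3362)/(4335 + T) = (4757 - 3362)/(4335 + 4075) = 1395/8410 = 1395*(1/8410) = 279/1682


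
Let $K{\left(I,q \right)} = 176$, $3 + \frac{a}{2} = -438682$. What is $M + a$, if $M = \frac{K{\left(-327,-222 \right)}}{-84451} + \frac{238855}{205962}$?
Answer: $- \frac{15260687680518647}{17393696862} \approx -8.7737 \cdot 10^{5}$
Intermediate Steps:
$a = -877370$ ($a = -6 + 2 \left(-438682\right) = -6 - 877364 = -877370$)
$M = \frac{20135294293}{17393696862}$ ($M = \frac{176}{-84451} + \frac{238855}{205962} = 176 \left(- \frac{1}{84451}\right) + 238855 \cdot \frac{1}{205962} = - \frac{176}{84451} + \frac{238855}{205962} = \frac{20135294293}{17393696862} \approx 1.1576$)
$M + a = \frac{20135294293}{17393696862} - 877370 = - \frac{15260687680518647}{17393696862}$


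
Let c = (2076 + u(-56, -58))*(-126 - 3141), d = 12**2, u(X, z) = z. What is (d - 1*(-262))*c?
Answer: -2676679236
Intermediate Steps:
d = 144
c = -6592806 (c = (2076 - 58)*(-126 - 3141) = 2018*(-3267) = -6592806)
(d - 1*(-262))*c = (144 - 1*(-262))*(-6592806) = (144 + 262)*(-6592806) = 406*(-6592806) = -2676679236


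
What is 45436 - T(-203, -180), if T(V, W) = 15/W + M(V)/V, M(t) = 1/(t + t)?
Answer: 22468506691/494508 ≈ 45436.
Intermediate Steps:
M(t) = 1/(2*t)
T(V, W) = 1/(2*V**2) + 15/W (T(V, W) = 15/W + (1/(2*V))/V = 15/W + 1/(2*V**2) = 1/(2*V**2) + 15/W)
45436 - T(-203, -180) = 45436 - ((1/2)/(-203)**2 + 15/(-180)) = 45436 - ((1/2)*(1/41209) + 15*(-1/180)) = 45436 - (1/82418 - 1/12) = 45436 - 1*(-41203/494508) = 45436 + 41203/494508 = 22468506691/494508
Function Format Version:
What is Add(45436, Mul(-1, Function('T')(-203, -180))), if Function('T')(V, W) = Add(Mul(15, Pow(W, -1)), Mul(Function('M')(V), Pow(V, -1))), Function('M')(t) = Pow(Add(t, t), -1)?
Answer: Rational(22468506691, 494508) ≈ 45436.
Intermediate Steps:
Function('M')(t) = Mul(Rational(1, 2), Pow(t, -1)) (Function('M')(t) = Pow(Mul(2, t), -1) = Mul(Rational(1, 2), Pow(t, -1)))
Function('T')(V, W) = Add(Mul(Rational(1, 2), Pow(V, -2)), Mul(15, Pow(W, -1))) (Function('T')(V, W) = Add(Mul(15, Pow(W, -1)), Mul(Mul(Rational(1, 2), Pow(V, -1)), Pow(V, -1))) = Add(Mul(15, Pow(W, -1)), Mul(Rational(1, 2), Pow(V, -2))) = Add(Mul(Rational(1, 2), Pow(V, -2)), Mul(15, Pow(W, -1))))
Add(45436, Mul(-1, Function('T')(-203, -180))) = Add(45436, Mul(-1, Add(Mul(Rational(1, 2), Pow(-203, -2)), Mul(15, Pow(-180, -1))))) = Add(45436, Mul(-1, Add(Mul(Rational(1, 2), Rational(1, 41209)), Mul(15, Rational(-1, 180))))) = Add(45436, Mul(-1, Add(Rational(1, 82418), Rational(-1, 12)))) = Add(45436, Mul(-1, Rational(-41203, 494508))) = Add(45436, Rational(41203, 494508)) = Rational(22468506691, 494508)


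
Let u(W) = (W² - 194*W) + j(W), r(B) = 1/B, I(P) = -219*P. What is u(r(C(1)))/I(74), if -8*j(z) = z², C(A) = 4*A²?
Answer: 2067/691456 ≈ 0.0029893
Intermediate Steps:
j(z) = -z²/8
u(W) = -194*W + 7*W²/8 (u(W) = (W² - 194*W) - W²/8 = -194*W + 7*W²/8)
u(r(C(1)))/I(74) = ((-1552 + 7/((4*1²)))/(8*((4*1²))))/((-219*74)) = ((-1552 + 7/((4*1)))/(8*((4*1))))/(-16206) = ((⅛)*(-1552 + 7/4)/4)*(-1/16206) = ((⅛)*(¼)*(-1552 + 7*(¼)))*(-1/16206) = ((⅛)*(¼)*(-1552 + 7/4))*(-1/16206) = ((⅛)*(¼)*(-6201/4))*(-1/16206) = -6201/128*(-1/16206) = 2067/691456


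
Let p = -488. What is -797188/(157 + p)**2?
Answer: -797188/109561 ≈ -7.2762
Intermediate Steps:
-797188/(157 + p)**2 = -797188/(157 - 488)**2 = -797188/((-331)**2) = -797188/109561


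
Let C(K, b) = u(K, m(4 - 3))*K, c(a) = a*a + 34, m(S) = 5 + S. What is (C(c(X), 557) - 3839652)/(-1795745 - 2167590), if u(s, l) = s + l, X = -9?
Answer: 3825737/3963335 ≈ 0.96528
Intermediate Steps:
u(s, l) = l + s
c(a) = 34 + a² (c(a) = a² + 34 = 34 + a²)
C(K, b) = K*(6 + K) (C(K, b) = ((5 + (4 - 3)) + K)*K = ((5 + 1) + K)*K = (6 + K)*K = K*(6 + K))
(C(c(X), 557) - 3839652)/(-1795745 - 2167590) = ((34 + (-9)²)*(6 + (34 + (-9)²)) - 3839652)/(-1795745 - 2167590) = ((34 + 81)*(6 + (34 + 81)) - 3839652)/(-3963335) = (115*(6 + 115) - 3839652)*(-1/3963335) = (115*121 - 3839652)*(-1/3963335) = (13915 - 3839652)*(-1/3963335) = -3825737*(-1/3963335) = 3825737/3963335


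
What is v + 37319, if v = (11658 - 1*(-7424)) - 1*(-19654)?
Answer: 76055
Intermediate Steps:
v = 38736 (v = (11658 + 7424) + 19654 = 19082 + 19654 = 38736)
v + 37319 = 38736 + 37319 = 76055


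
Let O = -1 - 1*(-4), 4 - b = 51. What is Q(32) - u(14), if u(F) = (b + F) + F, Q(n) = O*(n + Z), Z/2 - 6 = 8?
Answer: 199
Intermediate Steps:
b = -47 (b = 4 - 1*51 = 4 - 51 = -47)
O = 3 (O = -1 + 4 = 3)
Z = 28 (Z = 12 + 2*8 = 12 + 16 = 28)
Q(n) = 84 + 3*n (Q(n) = 3*(n + 28) = 3*(28 + n) = 84 + 3*n)
u(F) = -47 + 2*F (u(F) = (-47 + F) + F = -47 + 2*F)
Q(32) - u(14) = (84 + 3*32) - (-47 + 2*14) = (84 + 96) - (-47 + 28) = 180 - 1*(-19) = 180 + 19 = 199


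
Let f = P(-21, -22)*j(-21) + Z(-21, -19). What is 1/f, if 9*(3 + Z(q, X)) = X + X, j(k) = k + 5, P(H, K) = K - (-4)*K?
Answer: 9/15775 ≈ 0.00057052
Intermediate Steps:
P(H, K) = 5*K (P(H, K) = K + 4*K = 5*K)
j(k) = 5 + k
Z(q, X) = -3 + 2*X/9 (Z(q, X) = -3 + (X + X)/9 = -3 + (2*X)/9 = -3 + 2*X/9)
f = 15775/9 (f = (5*(-22))*(5 - 21) + (-3 + (2/9)*(-19)) = -110*(-16) + (-3 - 38/9) = 1760 - 65/9 = 15775/9 ≈ 1752.8)
1/f = 1/(15775/9) = 9/15775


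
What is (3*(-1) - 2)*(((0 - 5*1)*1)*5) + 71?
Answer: 196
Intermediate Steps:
(3*(-1) - 2)*(((0 - 5*1)*1)*5) + 71 = (-3 - 2)*(((0 - 5)*1)*5) + 71 = -5*(-5*1)*5 + 71 = -(-25)*5 + 71 = -5*(-25) + 71 = 125 + 71 = 196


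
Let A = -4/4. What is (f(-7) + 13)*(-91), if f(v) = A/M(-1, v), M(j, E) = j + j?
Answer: -2457/2 ≈ -1228.5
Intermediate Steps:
M(j, E) = 2*j
A = -1 (A = -4*1/4 = -1)
f(v) = 1/2 (f(v) = -1/(2*(-1)) = -1/(-2) = -1*(-1/2) = 1/2)
(f(-7) + 13)*(-91) = (1/2 + 13)*(-91) = (27/2)*(-91) = -2457/2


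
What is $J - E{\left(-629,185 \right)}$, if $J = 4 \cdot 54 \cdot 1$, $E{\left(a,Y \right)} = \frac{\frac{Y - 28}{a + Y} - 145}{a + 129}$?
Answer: $\frac{47887463}{222000} \approx 215.71$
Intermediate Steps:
$E{\left(a,Y \right)} = \frac{-145 + \frac{-28 + Y}{Y + a}}{129 + a}$ ($E{\left(a,Y \right)} = \frac{\frac{-28 + Y}{Y + a} - 145}{129 + a} = \frac{-145 + \frac{-28 + Y}{Y + a}}{129 + a}$)
$J = 216$ ($J = 216 \cdot 1 = 216$)
$J - E{\left(-629,185 \right)} = 216 - \frac{-28 - -91205 - 26640}{\left(-629\right)^{2} + 129 \cdot 185 + 129 \left(-629\right) + 185 \left(-629\right)} = 216 - \frac{-28 + 91205 - 26640}{395641 + 23865 - 81141 - 116365} = 216 - \frac{1}{222000} \cdot 64537 = 216 - \frac{64537}{222000} = \frac{47887463}{222000}$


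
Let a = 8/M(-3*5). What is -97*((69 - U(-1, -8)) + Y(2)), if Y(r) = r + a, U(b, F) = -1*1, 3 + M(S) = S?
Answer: -62468/9 ≈ -6940.9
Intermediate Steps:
M(S) = -3 + S
a = -4/9 (a = 8/(-3 - 3*5) = 8/(-3 - 15) = 8/(-18) = 8*(-1/18) = -4/9 ≈ -0.44444)
U(b, F) = -1
Y(r) = -4/9 + r (Y(r) = r - 4/9 = -4/9 + r)
-97*((69 - U(-1, -8)) + Y(2)) = -97*((69 - 1*(-1)) + (-4/9 + 2)) = -97*((69 + 1) + 14/9) = -97*(70 + 14/9) = -97*644/9 = -62468/9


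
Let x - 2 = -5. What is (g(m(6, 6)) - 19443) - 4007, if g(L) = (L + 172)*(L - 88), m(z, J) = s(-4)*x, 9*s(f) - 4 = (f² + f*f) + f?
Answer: -354314/9 ≈ -39368.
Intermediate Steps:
x = -3 (x = 2 - 5 = -3)
s(f) = 4/9 + f/9 + 2*f²/9 (s(f) = 4/9 + ((f² + f*f) + f)/9 = 4/9 + ((f² + f²) + f)/9 = 4/9 + (2*f² + f)/9 = 4/9 + (f + 2*f²)/9 = 4/9 + (f/9 + 2*f²/9) = 4/9 + f/9 + 2*f²/9)
m(z, J) = -32/3 (m(z, J) = (4/9 + (⅑)*(-4) + (2/9)*(-4)²)*(-3) = (4/9 - 4/9 + (2/9)*16)*(-3) = (4/9 - 4/9 + 32/9)*(-3) = (32/9)*(-3) = -32/3)
g(L) = (-88 + L)*(172 + L) (g(L) = (172 + L)*(-88 + L) = (-88 + L)*(172 + L))
(g(m(6, 6)) - 19443) - 4007 = ((-15136 + (-32/3)² + 84*(-32/3)) - 19443) - 4007 = ((-15136 + 1024/9 - 896) - 19443) - 4007 = (-143264/9 - 19443) - 4007 = -318251/9 - 4007 = -354314/9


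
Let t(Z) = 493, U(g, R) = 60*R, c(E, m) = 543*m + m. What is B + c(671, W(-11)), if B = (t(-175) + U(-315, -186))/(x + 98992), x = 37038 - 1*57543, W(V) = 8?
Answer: 341564757/78487 ≈ 4351.9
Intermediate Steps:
c(E, m) = 544*m
x = -20505 (x = 37038 - 57543 = -20505)
B = -10667/78487 (B = (493 + 60*(-186))/(-20505 + 98992) = (493 - 11160)/78487 = -10667*1/78487 = -10667/78487 ≈ -0.13591)
B + c(671, W(-11)) = -10667/78487 + 544*8 = -10667/78487 + 4352 = 341564757/78487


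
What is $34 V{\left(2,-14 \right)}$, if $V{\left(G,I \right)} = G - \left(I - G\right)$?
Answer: $612$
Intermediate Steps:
$V{\left(G,I \right)} = - I + 2 G$ ($V{\left(G,I \right)} = G + \left(G - I\right) = - I + 2 G$)
$34 V{\left(2,-14 \right)} = 34 \left(\left(-1\right) \left(-14\right) + 2 \cdot 2\right) = 34 \left(14 + 4\right) = 34 \cdot 18 = 612$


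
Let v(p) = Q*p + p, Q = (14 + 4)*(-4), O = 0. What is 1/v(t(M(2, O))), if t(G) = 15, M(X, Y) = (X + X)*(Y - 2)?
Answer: -1/1065 ≈ -0.00093897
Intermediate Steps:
Q = -72 (Q = 18*(-4) = -72)
M(X, Y) = 2*X*(-2 + Y) (M(X, Y) = (2*X)*(-2 + Y) = 2*X*(-2 + Y))
v(p) = -71*p (v(p) = -72*p + p = -71*p)
1/v(t(M(2, O))) = 1/(-71*15) = 1/(-1065) = -1/1065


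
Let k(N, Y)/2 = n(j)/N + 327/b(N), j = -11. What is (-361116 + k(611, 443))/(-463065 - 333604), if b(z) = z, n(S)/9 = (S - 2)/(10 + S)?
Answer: 220640988/486764759 ≈ 0.45328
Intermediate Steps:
n(S) = 9*(-2 + S)/(10 + S) (n(S) = 9*((S - 2)/(10 + S)) = 9*((-2 + S)/(10 + S)) = 9*(-2 + S)/(10 + S))
k(N, Y) = 888/N (k(N, Y) = 2*((9*(-2 - 11)/(10 - 11))/N + 327/N) = 2*((9*(-13)/(-1))/N + 327/N) = 2*((9*(-1)*(-13))/N + 327/N) = 2*(117/N + 327/N) = 2*(444/N) = 888/N)
(-361116 + k(611, 443))/(-463065 - 333604) = (-361116 + 888/611)/(-463065 - 333604) = (-361116 + 888*(1/611))/(-796669) = (-361116 + 888/611)*(-1/796669) = -220640988/611*(-1/796669) = 220640988/486764759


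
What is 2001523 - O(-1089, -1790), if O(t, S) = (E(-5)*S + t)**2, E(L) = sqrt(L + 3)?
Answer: 7223802 - 3898620*I*sqrt(2) ≈ 7.2238e+6 - 5.5135e+6*I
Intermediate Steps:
E(L) = sqrt(3 + L)
O(t, S) = (t + I*S*sqrt(2))**2 (O(t, S) = (sqrt(3 - 5)*S + t)**2 = (sqrt(-2)*S + t)**2 = ((I*sqrt(2))*S + t)**2 = (I*S*sqrt(2) + t)**2 = (t + I*S*sqrt(2))**2)
2001523 - O(-1089, -1790) = 2001523 - (-1089 + I*(-1790)*sqrt(2))**2 = 2001523 - (-1089 - 1790*I*sqrt(2))**2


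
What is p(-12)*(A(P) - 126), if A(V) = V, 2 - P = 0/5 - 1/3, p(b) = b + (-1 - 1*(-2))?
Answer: 4081/3 ≈ 1360.3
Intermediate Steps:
p(b) = 1 + b (p(b) = b + (-1 + 2) = b + 1 = 1 + b)
P = 7/3 (P = 2 - (0/5 - 1/3) = 2 - (0*(1/5) - 1*1/3) = 2 - (0 - 1/3) = 2 - 1*(-1/3) = 2 + 1/3 = 7/3 ≈ 2.3333)
p(-12)*(A(P) - 126) = (1 - 12)*(7/3 - 126) = -11*(-371/3) = 4081/3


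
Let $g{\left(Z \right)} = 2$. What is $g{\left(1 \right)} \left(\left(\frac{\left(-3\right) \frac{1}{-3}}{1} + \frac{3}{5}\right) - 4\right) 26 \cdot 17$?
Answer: $- \frac{10608}{5} \approx -2121.6$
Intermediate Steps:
$g{\left(1 \right)} \left(\left(\frac{\left(-3\right) \frac{1}{-3}}{1} + \frac{3}{5}\right) - 4\right) 26 \cdot 17 = 2 \left(\left(\frac{\left(-3\right) \frac{1}{-3}}{1} + \frac{3}{5}\right) - 4\right) 26 \cdot 17 = 2 \left(\left(\left(-3\right) \left(- \frac{1}{3}\right) 1 + 3 \cdot \frac{1}{5}\right) - 4\right) 26 \cdot 17 = 2 \left(\left(1 \cdot 1 + \frac{3}{5}\right) - 4\right) 26 \cdot 17 = 2 \left(\left(1 + \frac{3}{5}\right) - 4\right) 26 \cdot 17 = 2 \left(\frac{8}{5} - 4\right) 26 \cdot 17 = 2 \left(- \frac{12}{5}\right) 26 \cdot 17 = \left(- \frac{24}{5}\right) 26 \cdot 17 = \left(- \frac{624}{5}\right) 17 = - \frac{10608}{5}$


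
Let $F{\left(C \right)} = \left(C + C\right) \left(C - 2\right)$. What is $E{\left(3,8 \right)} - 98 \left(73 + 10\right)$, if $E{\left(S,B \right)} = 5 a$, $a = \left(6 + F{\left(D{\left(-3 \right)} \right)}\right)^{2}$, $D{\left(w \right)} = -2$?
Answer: $-5714$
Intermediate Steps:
$F{\left(C \right)} = 2 C \left(-2 + C\right)$
$a = 484$ ($a = \left(6 + 2 \left(-2\right) \left(-2 - 2\right)\right)^{2} = \left(6 + 2 \left(-2\right) \left(-4\right)\right)^{2} = \left(6 + 16\right)^{2} = 22^{2} = 484$)
$E{\left(S,B \right)} = 2420$ ($E{\left(S,B \right)} = 5 \cdot 484 = 2420$)
$E{\left(3,8 \right)} - 98 \left(73 + 10\right) = 2420 - 98 \left(73 + 10\right) = 2420 - 8134 = -5714$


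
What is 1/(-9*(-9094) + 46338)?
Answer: 1/128184 ≈ 7.8013e-6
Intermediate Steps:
1/(-9*(-9094) + 46338) = 1/(81846 + 46338) = 1/128184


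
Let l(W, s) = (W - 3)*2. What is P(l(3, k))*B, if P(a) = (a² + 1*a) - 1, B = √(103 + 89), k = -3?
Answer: -8*√3 ≈ -13.856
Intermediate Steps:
l(W, s) = -6 + 2*W (l(W, s) = (-3 + W)*2 = -6 + 2*W)
B = 8*√3 (B = √192 = 8*√3 ≈ 13.856)
P(a) = -1 + a + a² (P(a) = (a² + a) - 1 = (a + a²) - 1 = -1 + a + a²)
P(l(3, k))*B = (-1 + (-6 + 2*3) + (-6 + 2*3)²)*(8*√3) = (-1 + (-6 + 6) + (-6 + 6)²)*(8*√3) = (-1 + 0 + 0²)*(8*√3) = (-1 + 0 + 0)*(8*√3) = -8*√3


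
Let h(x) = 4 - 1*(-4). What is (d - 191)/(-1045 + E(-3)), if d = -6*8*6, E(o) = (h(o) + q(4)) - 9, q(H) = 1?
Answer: 479/1045 ≈ 0.45837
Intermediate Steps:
h(x) = 8 (h(x) = 4 + 4 = 8)
E(o) = 0 (E(o) = (8 + 1) - 9 = 9 - 9 = 0)
d = -288 (d = -48*6 = -288)
(d - 191)/(-1045 + E(-3)) = (-288 - 191)/(-1045 + 0) = -479/(-1045) = -479*(-1/1045) = 479/1045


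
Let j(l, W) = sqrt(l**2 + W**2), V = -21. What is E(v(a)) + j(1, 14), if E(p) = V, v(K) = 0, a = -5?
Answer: -21 + sqrt(197) ≈ -6.9643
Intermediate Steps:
E(p) = -21
j(l, W) = sqrt(W**2 + l**2)
E(v(a)) + j(1, 14) = -21 + sqrt(14**2 + 1**2) = -21 + sqrt(196 + 1) = -21 + sqrt(197)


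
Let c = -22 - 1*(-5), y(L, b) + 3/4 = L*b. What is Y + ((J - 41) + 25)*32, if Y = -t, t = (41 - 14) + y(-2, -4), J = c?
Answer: -4361/4 ≈ -1090.3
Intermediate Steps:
y(L, b) = -3/4 + L*b
c = -17 (c = -22 + 5 = -17)
J = -17
t = 137/4 (t = (41 - 14) + (-3/4 - 2*(-4)) = 27 + (-3/4 + 8) = 27 + 29/4 = 137/4 ≈ 34.250)
Y = -137/4 (Y = -1*137/4 = -137/4 ≈ -34.250)
Y + ((J - 41) + 25)*32 = -137/4 + ((-17 - 41) + 25)*32 = -137/4 + (-58 + 25)*32 = -137/4 - 33*32 = -137/4 - 1056 = -4361/4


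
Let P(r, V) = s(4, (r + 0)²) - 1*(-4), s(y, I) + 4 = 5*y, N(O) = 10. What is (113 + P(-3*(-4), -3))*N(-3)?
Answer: 1330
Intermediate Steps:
s(y, I) = -4 + 5*y
P(r, V) = 20 (P(r, V) = (-4 + 5*4) - 1*(-4) = (-4 + 20) + 4 = 16 + 4 = 20)
(113 + P(-3*(-4), -3))*N(-3) = (113 + 20)*10 = 133*10 = 1330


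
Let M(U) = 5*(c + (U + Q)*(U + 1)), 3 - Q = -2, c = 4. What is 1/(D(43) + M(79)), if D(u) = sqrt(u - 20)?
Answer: 33620/1130304377 - sqrt(23)/1130304377 ≈ 2.9740e-5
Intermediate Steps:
Q = 5 (Q = 3 - 1*(-2) = 3 + 2 = 5)
D(u) = sqrt(-20 + u)
M(U) = 20 + 5*(1 + U)*(5 + U) (M(U) = 5*(4 + (U + 5)*(U + 1)) = 5*(4 + (5 + U)*(1 + U)) = 5*(4 + (1 + U)*(5 + U)) = 20 + 5*(1 + U)*(5 + U))
1/(D(43) + M(79)) = 1/(sqrt(-20 + 43) + (45 + 5*79**2 + 30*79)) = 1/(sqrt(23) + (45 + 5*6241 + 2370)) = 1/(sqrt(23) + (45 + 31205 + 2370)) = 1/(sqrt(23) + 33620) = 1/(33620 + sqrt(23))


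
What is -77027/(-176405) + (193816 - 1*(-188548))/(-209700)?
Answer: -2564917976/1849606425 ≈ -1.3867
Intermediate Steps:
-77027/(-176405) + (193816 - 1*(-188548))/(-209700) = -77027*(-1/176405) + (193816 + 188548)*(-1/209700) = 77027/176405 + 382364*(-1/209700) = 77027/176405 - 95591/52425 = -2564917976/1849606425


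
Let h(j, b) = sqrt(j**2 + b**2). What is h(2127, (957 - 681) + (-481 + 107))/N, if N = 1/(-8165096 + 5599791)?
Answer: -2565305*sqrt(4533733) ≈ -5.4622e+9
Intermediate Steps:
N = -1/2565305 (N = 1/(-2565305) = -1/2565305 ≈ -3.8982e-7)
h(j, b) = sqrt(b**2 + j**2)
h(2127, (957 - 681) + (-481 + 107))/N = sqrt(((957 - 681) + (-481 + 107))**2 + 2127**2)/(-1/2565305) = sqrt((276 - 374)**2 + 4524129)*(-2565305) = sqrt((-98)**2 + 4524129)*(-2565305) = sqrt(9604 + 4524129)*(-2565305) = sqrt(4533733)*(-2565305) = -2565305*sqrt(4533733)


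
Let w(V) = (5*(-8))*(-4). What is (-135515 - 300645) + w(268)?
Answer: -436000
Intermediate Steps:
w(V) = 160 (w(V) = -40*(-4) = 160)
(-135515 - 300645) + w(268) = (-135515 - 300645) + 160 = -436160 + 160 = -436000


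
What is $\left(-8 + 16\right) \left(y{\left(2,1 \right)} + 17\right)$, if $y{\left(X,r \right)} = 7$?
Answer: $192$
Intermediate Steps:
$\left(-8 + 16\right) \left(y{\left(2,1 \right)} + 17\right) = \left(-8 + 16\right) \left(7 + 17\right) = 8 \cdot 24 = 192$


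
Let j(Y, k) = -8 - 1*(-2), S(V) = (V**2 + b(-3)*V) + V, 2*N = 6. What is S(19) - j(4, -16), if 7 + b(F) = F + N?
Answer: 253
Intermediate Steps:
N = 3 (N = (1/2)*6 = 3)
b(F) = -4 + F (b(F) = -7 + (F + 3) = -7 + (3 + F) = -4 + F)
S(V) = V**2 - 6*V (S(V) = (V**2 + (-4 - 3)*V) + V = (V**2 - 7*V) + V = V**2 - 6*V)
j(Y, k) = -6 (j(Y, k) = -8 + 2 = -6)
S(19) - j(4, -16) = 19*(-6 + 19) - 1*(-6) = 19*13 + 6 = 247 + 6 = 253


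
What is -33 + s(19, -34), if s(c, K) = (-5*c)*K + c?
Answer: 3216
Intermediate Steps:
s(c, K) = c - 5*K*c (s(c, K) = -5*K*c + c = c - 5*K*c)
-33 + s(19, -34) = -33 + 19*(1 - 5*(-34)) = -33 + 19*(1 + 170) = -33 + 19*171 = -33 + 3249 = 3216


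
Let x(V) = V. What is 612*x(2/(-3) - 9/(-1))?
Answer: 5100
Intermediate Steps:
612*x(2/(-3) - 9/(-1)) = 612*(2/(-3) - 9/(-1)) = 612*(2*(-⅓) - 9*(-1)) = 612*(-⅔ + 9) = 612*(25/3) = 5100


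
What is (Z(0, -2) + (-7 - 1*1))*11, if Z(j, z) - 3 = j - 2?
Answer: -77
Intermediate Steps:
Z(j, z) = 1 + j (Z(j, z) = 3 + (j - 2) = 3 + (-2 + j) = 1 + j)
(Z(0, -2) + (-7 - 1*1))*11 = ((1 + 0) + (-7 - 1*1))*11 = (1 + (-7 - 1))*11 = (1 - 8)*11 = -7*11 = -77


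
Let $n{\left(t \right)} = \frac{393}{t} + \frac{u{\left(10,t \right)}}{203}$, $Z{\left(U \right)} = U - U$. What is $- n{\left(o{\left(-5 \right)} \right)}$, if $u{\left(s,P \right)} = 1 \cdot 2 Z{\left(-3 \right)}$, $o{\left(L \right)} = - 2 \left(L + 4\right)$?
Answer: $- \frac{393}{2} \approx -196.5$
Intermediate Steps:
$Z{\left(U \right)} = 0$
$o{\left(L \right)} = -8 - 2 L$ ($o{\left(L \right)} = - 2 \left(4 + L\right) = -8 - 2 L$)
$u{\left(s,P \right)} = 0$ ($u{\left(s,P \right)} = 1 \cdot 2 \cdot 0 = 2 \cdot 0 = 0$)
$n{\left(t \right)} = \frac{393}{t}$ ($n{\left(t \right)} = \frac{393}{t} + \frac{0}{203} = \frac{393}{t} + 0 \cdot \frac{1}{203} = \frac{393}{t} + 0 = \frac{393}{t}$)
$- n{\left(o{\left(-5 \right)} \right)} = - \frac{393}{-8 - -10} = - \frac{393}{-8 + 10} = - \frac{393}{2}$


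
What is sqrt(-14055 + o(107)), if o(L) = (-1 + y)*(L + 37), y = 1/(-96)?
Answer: I*sqrt(56802)/2 ≈ 119.17*I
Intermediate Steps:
y = -1/96 ≈ -0.010417
o(L) = -3589/96 - 97*L/96 (o(L) = (-1 - 1/96)*(L + 37) = -97*(37 + L)/96 = -3589/96 - 97*L/96)
sqrt(-14055 + o(107)) = sqrt(-14055 + (-3589/96 - 97/96*107)) = sqrt(-14055 + (-3589/96 - 10379/96)) = sqrt(-14055 - 291/2) = sqrt(-28401/2) = I*sqrt(56802)/2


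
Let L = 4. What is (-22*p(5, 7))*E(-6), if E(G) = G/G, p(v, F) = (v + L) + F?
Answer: -352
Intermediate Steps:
p(v, F) = 4 + F + v (p(v, F) = (v + 4) + F = (4 + v) + F = 4 + F + v)
E(G) = 1
(-22*p(5, 7))*E(-6) = -22*(4 + 7 + 5)*1 = -22*16*1 = -352*1 = -352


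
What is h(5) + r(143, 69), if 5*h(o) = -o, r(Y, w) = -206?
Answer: -207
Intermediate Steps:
h(o) = -o/5 (h(o) = (-o)/5 = -o/5)
h(5) + r(143, 69) = -1/5*5 - 206 = -1 - 206 = -207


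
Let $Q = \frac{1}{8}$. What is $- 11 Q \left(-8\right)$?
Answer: $11$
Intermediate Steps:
$Q = \frac{1}{8} \approx 0.125$
$- 11 Q \left(-8\right) = \left(-11\right) \frac{1}{8} \left(-8\right) = \left(- \frac{11}{8}\right) \left(-8\right) = 11$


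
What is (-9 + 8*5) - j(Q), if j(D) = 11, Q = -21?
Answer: 20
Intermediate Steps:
(-9 + 8*5) - j(Q) = (-9 + 8*5) - 1*11 = (-9 + 40) - 11 = 31 - 11 = 20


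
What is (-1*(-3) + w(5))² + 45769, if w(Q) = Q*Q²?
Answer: 62153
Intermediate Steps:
w(Q) = Q³
(-1*(-3) + w(5))² + 45769 = (-1*(-3) + 5³)² + 45769 = (3 + 125)² + 45769 = 128² + 45769 = 16384 + 45769 = 62153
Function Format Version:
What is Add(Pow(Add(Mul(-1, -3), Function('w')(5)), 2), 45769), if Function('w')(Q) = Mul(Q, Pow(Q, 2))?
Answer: 62153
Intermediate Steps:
Function('w')(Q) = Pow(Q, 3)
Add(Pow(Add(Mul(-1, -3), Function('w')(5)), 2), 45769) = Add(Pow(Add(Mul(-1, -3), Pow(5, 3)), 2), 45769) = Add(Pow(Add(3, 125), 2), 45769) = Add(Pow(128, 2), 45769) = Add(16384, 45769) = 62153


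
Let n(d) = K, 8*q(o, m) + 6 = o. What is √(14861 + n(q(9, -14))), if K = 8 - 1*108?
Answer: √14761 ≈ 121.49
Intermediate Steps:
q(o, m) = -¾ + o/8
K = -100 (K = 8 - 108 = -100)
n(d) = -100
√(14861 + n(q(9, -14))) = √(14861 - 100) = √14761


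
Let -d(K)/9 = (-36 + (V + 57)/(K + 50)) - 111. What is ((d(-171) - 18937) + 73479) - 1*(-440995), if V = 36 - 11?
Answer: 60120798/121 ≈ 4.9687e+5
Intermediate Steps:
V = 25
d(K) = 1323 - 738/(50 + K) (d(K) = -9*((-36 + (25 + 57)/(K + 50)) - 111) = -9*((-36 + 82/(50 + K)) - 111) = -9*(-147 + 82/(50 + K)) = 1323 - 738/(50 + K))
((d(-171) - 18937) + 73479) - 1*(-440995) = ((9*(7268 + 147*(-171))/(50 - 171) - 18937) + 73479) - 1*(-440995) = ((9*(7268 - 25137)/(-121) - 18937) + 73479) + 440995 = ((9*(-1/121)*(-17869) - 18937) + 73479) + 440995 = ((160821/121 - 18937) + 73479) + 440995 = (-2130556/121 + 73479) + 440995 = 6760403/121 + 440995 = 60120798/121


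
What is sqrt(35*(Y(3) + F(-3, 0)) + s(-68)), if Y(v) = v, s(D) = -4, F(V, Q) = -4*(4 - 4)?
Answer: sqrt(101) ≈ 10.050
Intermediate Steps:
F(V, Q) = 0 (F(V, Q) = -4*0 = 0)
sqrt(35*(Y(3) + F(-3, 0)) + s(-68)) = sqrt(35*(3 + 0) - 4) = sqrt(35*3 - 4) = sqrt(105 - 4) = sqrt(101)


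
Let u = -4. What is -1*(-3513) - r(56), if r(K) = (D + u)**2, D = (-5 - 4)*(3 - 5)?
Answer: 3317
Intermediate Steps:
D = 18 (D = -9*(-2) = 18)
r(K) = 196 (r(K) = (18 - 4)**2 = 14**2 = 196)
-1*(-3513) - r(56) = -1*(-3513) - 1*196 = 3513 - 196 = 3317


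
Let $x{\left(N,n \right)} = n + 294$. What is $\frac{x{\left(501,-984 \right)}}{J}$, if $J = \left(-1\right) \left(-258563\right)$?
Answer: $- \frac{690}{258563} \approx -0.0026686$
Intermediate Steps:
$x{\left(N,n \right)} = 294 + n$
$J = 258563$
$\frac{x{\left(501,-984 \right)}}{J} = \frac{294 - 984}{258563} = \left(-690\right) \frac{1}{258563} = - \frac{690}{258563}$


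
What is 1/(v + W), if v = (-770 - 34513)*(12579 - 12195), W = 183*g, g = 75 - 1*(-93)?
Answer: -1/13517928 ≈ -7.3976e-8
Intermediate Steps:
g = 168 (g = 75 + 93 = 168)
W = 30744 (W = 183*168 = 30744)
v = -13548672 (v = -35283*384 = -13548672)
1/(v + W) = 1/(-13548672 + 30744) = 1/(-13517928) = -1/13517928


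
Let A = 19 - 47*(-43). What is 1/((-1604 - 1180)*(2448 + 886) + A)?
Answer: -1/9279816 ≈ -1.0776e-7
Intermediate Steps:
A = 2040 (A = 19 + 2021 = 2040)
1/((-1604 - 1180)*(2448 + 886) + A) = 1/((-1604 - 1180)*(2448 + 886) + 2040) = 1/(-2784*3334 + 2040) = 1/(-9281856 + 2040) = 1/(-9279816) = -1/9279816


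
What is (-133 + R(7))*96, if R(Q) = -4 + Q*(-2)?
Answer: -14496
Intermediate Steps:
R(Q) = -4 - 2*Q
(-133 + R(7))*96 = (-133 + (-4 - 2*7))*96 = (-133 + (-4 - 14))*96 = (-133 - 18)*96 = -151*96 = -14496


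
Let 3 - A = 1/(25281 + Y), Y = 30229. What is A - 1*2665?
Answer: -147767621/55510 ≈ -2662.0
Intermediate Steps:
A = 166529/55510 (A = 3 - 1/(25281 + 30229) = 3 - 1/55510 = 166529/55510 ≈ 3.0000)
A - 1*2665 = 166529/55510 - 1*2665 = 166529/55510 - 2665 = -147767621/55510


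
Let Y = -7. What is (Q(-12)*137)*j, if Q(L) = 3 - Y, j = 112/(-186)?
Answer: -76720/93 ≈ -824.95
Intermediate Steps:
j = -56/93 (j = 112*(-1/186) = -56/93 ≈ -0.60215)
Q(L) = 10 (Q(L) = 3 - 1*(-7) = 3 + 7 = 10)
(Q(-12)*137)*j = (10*137)*(-56/93) = 1370*(-56/93) = -76720/93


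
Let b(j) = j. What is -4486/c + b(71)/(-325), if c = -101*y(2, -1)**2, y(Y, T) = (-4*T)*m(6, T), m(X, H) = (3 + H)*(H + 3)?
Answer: -188913/4201600 ≈ -0.044962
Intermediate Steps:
m(X, H) = (3 + H)**2 (m(X, H) = (3 + H)*(3 + H) = (3 + H)**2)
y(Y, T) = -4*T*(3 + T)**2 (y(Y, T) = (-4*T)*(3 + T)**2 = -4*T*(3 + T)**2)
c = -25856 (c = -101*16*(3 - 1)**4 = -101*(-4*(-1)*2**2)**2 = -101*(-4*(-1)*4)**2 = -101*16**2 = -101*256 = -25856)
-4486/c + b(71)/(-325) = -4486/(-25856) + 71/(-325) = -4486*(-1/25856) + 71*(-1/325) = 2243/12928 - 71/325 = -188913/4201600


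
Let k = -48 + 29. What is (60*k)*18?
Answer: -20520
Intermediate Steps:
k = -19
(60*k)*18 = (60*(-19))*18 = -1140*18 = -20520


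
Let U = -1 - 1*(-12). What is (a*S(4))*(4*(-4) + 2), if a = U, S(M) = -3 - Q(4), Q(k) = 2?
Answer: 770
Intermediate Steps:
U = 11 (U = -1 + 12 = 11)
S(M) = -5 (S(M) = -3 - 1*2 = -3 - 2 = -5)
a = 11
(a*S(4))*(4*(-4) + 2) = (11*(-5))*(4*(-4) + 2) = -55*(-16 + 2) = -55*(-14) = 770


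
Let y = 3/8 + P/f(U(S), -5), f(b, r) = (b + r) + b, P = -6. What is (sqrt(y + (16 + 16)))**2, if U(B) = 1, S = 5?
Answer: 275/8 ≈ 34.375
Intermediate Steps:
f(b, r) = r + 2*b
y = 19/8 (y = 3/8 - 6/(-5 + 2*1) = 3*(1/8) - 6/(-5 + 2) = 3/8 - 6/(-3) = 3/8 - 6*(-1/3) = 3/8 + 2 = 19/8 ≈ 2.3750)
(sqrt(y + (16 + 16)))**2 = (sqrt(19/8 + (16 + 16)))**2 = (sqrt(19/8 + 32))**2 = (sqrt(275/8))**2 = (5*sqrt(22)/4)**2 = 275/8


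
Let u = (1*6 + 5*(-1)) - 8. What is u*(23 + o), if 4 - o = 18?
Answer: -63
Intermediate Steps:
o = -14 (o = 4 - 1*18 = 4 - 18 = -14)
u = -7 (u = (6 - 5) - 8 = 1 - 8 = -7)
u*(23 + o) = -7*(23 - 14) = -7*9 = -63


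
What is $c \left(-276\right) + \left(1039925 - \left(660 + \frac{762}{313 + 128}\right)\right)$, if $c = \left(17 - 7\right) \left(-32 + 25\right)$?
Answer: $\frac{155611741}{147} \approx 1.0586 \cdot 10^{6}$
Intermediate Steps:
$c = -70$ ($c = 10 \left(-7\right) = -70$)
$c \left(-276\right) + \left(1039925 - \left(660 + \frac{762}{313 + 128}\right)\right) = \left(-70\right) \left(-276\right) + \left(1039925 - \left(660 + \frac{762}{313 + 128}\right)\right) = 19320 + \left(1039925 - \left(660 + \frac{762}{441}\right)\right) = 19320 + \left(1039925 - \left(660 + 762 \cdot \frac{1}{441}\right)\right) = 19320 + \left(1039925 - \left(660 + \frac{254}{147}\right)\right) = 19320 + \left(1039925 - \frac{97274}{147}\right) = 19320 + \frac{152771701}{147} = \frac{155611741}{147}$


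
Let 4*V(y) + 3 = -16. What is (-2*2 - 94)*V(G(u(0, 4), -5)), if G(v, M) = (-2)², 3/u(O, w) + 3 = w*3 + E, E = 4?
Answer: 931/2 ≈ 465.50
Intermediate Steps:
u(O, w) = 3/(1 + 3*w) (u(O, w) = 3/(-3 + (w*3 + 4)) = 3/(-3 + (3*w + 4)) = 3/(-3 + (4 + 3*w)) = 3/(1 + 3*w))
G(v, M) = 4
V(y) = -19/4 (V(y) = -¾ + (¼)*(-16) = -¾ - 4 = -19/4)
(-2*2 - 94)*V(G(u(0, 4), -5)) = (-2*2 - 94)*(-19/4) = (-4 - 94)*(-19/4) = -98*(-19/4) = 931/2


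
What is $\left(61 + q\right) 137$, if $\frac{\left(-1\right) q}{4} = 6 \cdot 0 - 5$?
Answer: $11097$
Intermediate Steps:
$q = 20$ ($q = - 4 \left(6 \cdot 0 - 5\right) = - 4 \left(0 - 5\right) = \left(-4\right) \left(-5\right) = 20$)
$\left(61 + q\right) 137 = \left(61 + 20\right) 137 = 81 \cdot 137 = 11097$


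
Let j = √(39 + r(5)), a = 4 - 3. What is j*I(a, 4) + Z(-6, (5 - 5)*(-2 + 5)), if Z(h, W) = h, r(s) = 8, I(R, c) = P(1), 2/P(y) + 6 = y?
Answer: -6 - 2*√47/5 ≈ -8.7423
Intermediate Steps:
P(y) = 2/(-6 + y)
a = 1
I(R, c) = -⅖ (I(R, c) = 2/(-6 + 1) = 2/(-5) = 2*(-⅕) = -⅖)
j = √47 (j = √(39 + 8) = √47 ≈ 6.8557)
j*I(a, 4) + Z(-6, (5 - 5)*(-2 + 5)) = √47*(-⅖) - 6 = -2*√47/5 - 6 = -6 - 2*√47/5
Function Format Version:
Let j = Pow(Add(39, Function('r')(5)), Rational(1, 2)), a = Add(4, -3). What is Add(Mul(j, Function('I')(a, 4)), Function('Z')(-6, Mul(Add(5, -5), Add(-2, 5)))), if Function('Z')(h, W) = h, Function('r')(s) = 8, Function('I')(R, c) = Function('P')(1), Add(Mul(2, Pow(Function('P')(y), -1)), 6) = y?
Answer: Add(-6, Mul(Rational(-2, 5), Pow(47, Rational(1, 2)))) ≈ -8.7423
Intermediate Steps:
Function('P')(y) = Mul(2, Pow(Add(-6, y), -1))
a = 1
Function('I')(R, c) = Rational(-2, 5) (Function('I')(R, c) = Mul(2, Pow(Add(-6, 1), -1)) = Mul(2, Pow(-5, -1)) = Mul(2, Rational(-1, 5)) = Rational(-2, 5))
j = Pow(47, Rational(1, 2)) (j = Pow(Add(39, 8), Rational(1, 2)) = Pow(47, Rational(1, 2)) ≈ 6.8557)
Add(Mul(j, Function('I')(a, 4)), Function('Z')(-6, Mul(Add(5, -5), Add(-2, 5)))) = Add(Mul(Pow(47, Rational(1, 2)), Rational(-2, 5)), -6) = Add(Mul(Rational(-2, 5), Pow(47, Rational(1, 2))), -6) = Add(-6, Mul(Rational(-2, 5), Pow(47, Rational(1, 2))))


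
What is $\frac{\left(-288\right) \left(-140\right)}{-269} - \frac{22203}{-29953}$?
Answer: $- \frac{1201732353}{8057357} \approx -149.15$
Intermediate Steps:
$\frac{\left(-288\right) \left(-140\right)}{-269} - \frac{22203}{-29953} = 40320 \left(- \frac{1}{269}\right) - - \frac{22203}{29953} = - \frac{40320}{269} + \frac{22203}{29953} = - \frac{1201732353}{8057357}$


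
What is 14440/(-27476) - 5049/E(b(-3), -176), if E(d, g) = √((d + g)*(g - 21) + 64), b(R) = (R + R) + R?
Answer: -3610/6869 - 459*√36509/3319 ≈ -26.950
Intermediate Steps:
b(R) = 3*R (b(R) = 2*R + R = 3*R)
E(d, g) = √(64 + (-21 + g)*(d + g)) (E(d, g) = √((d + g)*(-21 + g) + 64) = √((-21 + g)*(d + g) + 64) = √(64 + (-21 + g)*(d + g)))
14440/(-27476) - 5049/E(b(-3), -176) = 14440/(-27476) - 5049/√(64 + (-176)² - 63*(-3) - 21*(-176) + (3*(-3))*(-176)) = 14440*(-1/27476) - 5049/√(64 + 30976 - 21*(-9) + 3696 - 9*(-176)) = -3610/6869 - 5049/√(64 + 30976 + 189 + 3696 + 1584) = -3610/6869 - 5049*√36509/36509 = -3610/6869 - 459*√36509/3319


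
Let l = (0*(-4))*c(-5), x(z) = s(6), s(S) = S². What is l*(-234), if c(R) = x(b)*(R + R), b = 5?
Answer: 0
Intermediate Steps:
x(z) = 36 (x(z) = 6² = 36)
c(R) = 72*R (c(R) = 36*(R + R) = 36*(2*R) = 72*R)
l = 0 (l = (0*(-4))*(72*(-5)) = 0*(-360) = 0)
l*(-234) = 0*(-234) = 0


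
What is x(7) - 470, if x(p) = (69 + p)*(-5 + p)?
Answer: -318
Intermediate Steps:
x(p) = (-5 + p)*(69 + p)
x(7) - 470 = (-345 + 7**2 + 64*7) - 470 = (-345 + 49 + 448) - 470 = 152 - 470 = -318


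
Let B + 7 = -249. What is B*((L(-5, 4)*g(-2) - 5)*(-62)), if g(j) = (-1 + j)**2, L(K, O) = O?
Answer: 492032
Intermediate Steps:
B = -256 (B = -7 - 249 = -256)
B*((L(-5, 4)*g(-2) - 5)*(-62)) = -256*(4*(-1 - 2)**2 - 5)*(-62) = -256*(4*(-3)**2 - 5)*(-62) = -256*(4*9 - 5)*(-62) = -256*(36 - 5)*(-62) = -7936*(-62) = -256*(-1922) = 492032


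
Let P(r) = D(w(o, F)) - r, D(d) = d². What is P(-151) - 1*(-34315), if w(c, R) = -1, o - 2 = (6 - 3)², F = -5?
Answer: 34467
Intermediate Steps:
o = 11 (o = 2 + (6 - 3)² = 2 + 3² = 2 + 9 = 11)
P(r) = 1 - r (P(r) = (-1)² - r = 1 - r)
P(-151) - 1*(-34315) = (1 - 1*(-151)) - 1*(-34315) = (1 + 151) + 34315 = 152 + 34315 = 34467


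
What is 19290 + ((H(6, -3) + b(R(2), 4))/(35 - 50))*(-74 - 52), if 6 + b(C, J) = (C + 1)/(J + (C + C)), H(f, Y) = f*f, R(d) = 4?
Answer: 39091/2 ≈ 19546.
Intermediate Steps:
H(f, Y) = f²
b(C, J) = -6 + (1 + C)/(J + 2*C) (b(C, J) = -6 + (C + 1)/(J + (C + C)) = -6 + (1 + C)/(J + 2*C))
19290 + ((H(6, -3) + b(R(2), 4))/(35 - 50))*(-74 - 52) = 19290 + ((6² + (1 - 11*4 - 6*4)/(4 + 2*4))/(35 - 50))*(-74 - 52) = 19290 + ((36 + (1 - 44 - 24)/(4 + 8))/(-15))*(-126) = 19290 + ((36 - 67/12)*(-1/15))*(-126) = 19290 + ((365/12)*(-1/15))*(-126) = 19290 - 73/36*(-126) = 19290 + 511/2 = 39091/2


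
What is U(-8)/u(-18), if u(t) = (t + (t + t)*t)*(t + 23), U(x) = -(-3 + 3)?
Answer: 0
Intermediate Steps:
U(x) = 0 (U(x) = -1*0 = 0)
u(t) = (23 + t)*(t + 2*t**2) (u(t) = (t + (2*t)*t)*(23 + t) = (t + 2*t**2)*(23 + t) = (23 + t)*(t + 2*t**2))
U(-8)/u(-18) = 0/((-18*(23 + 2*(-18)**2 + 47*(-18)))) = 0/((-18*(23 + 2*324 - 846))) = 0/((-18*(23 + 648 - 846))) = 0/((-18*(-175))) = 0/3150 = 0*(1/3150) = 0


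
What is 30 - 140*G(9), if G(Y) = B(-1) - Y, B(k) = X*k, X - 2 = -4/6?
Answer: 4430/3 ≈ 1476.7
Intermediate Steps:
X = 4/3 (X = 2 - 4/6 = 2 - 4*⅙ = 2 - ⅔ = 4/3 ≈ 1.3333)
B(k) = 4*k/3
G(Y) = -4/3 - Y (G(Y) = (4/3)*(-1) - Y = -4/3 - Y)
30 - 140*G(9) = 30 - 140*(-4/3 - 1*9) = 30 - 140*(-4/3 - 9) = 30 - 140*(-31/3) = 30 + 4340/3 = 4430/3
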